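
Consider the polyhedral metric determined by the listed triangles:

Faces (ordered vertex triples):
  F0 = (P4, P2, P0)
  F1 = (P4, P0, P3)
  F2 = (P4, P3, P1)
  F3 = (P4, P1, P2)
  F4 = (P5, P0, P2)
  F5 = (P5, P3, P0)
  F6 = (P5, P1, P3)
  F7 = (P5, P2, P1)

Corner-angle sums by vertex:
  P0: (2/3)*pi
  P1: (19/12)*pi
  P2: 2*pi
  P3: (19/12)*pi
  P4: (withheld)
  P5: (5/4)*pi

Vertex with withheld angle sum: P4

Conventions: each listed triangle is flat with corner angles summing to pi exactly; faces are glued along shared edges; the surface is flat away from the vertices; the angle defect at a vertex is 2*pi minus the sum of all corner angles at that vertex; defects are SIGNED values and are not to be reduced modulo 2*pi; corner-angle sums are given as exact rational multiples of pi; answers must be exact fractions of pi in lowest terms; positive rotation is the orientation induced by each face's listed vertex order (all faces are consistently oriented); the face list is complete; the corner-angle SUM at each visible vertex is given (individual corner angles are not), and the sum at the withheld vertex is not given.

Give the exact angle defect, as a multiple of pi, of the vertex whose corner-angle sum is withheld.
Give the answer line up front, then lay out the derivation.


Answer: defect(P4) = (13/12)*pi

V = 6, E = 12, F = 8; chi = V - E + F = 2
Gauss-Bonnet: total defect = 2*pi*chi = 4*pi; visible defects sum to (35/12)*pi


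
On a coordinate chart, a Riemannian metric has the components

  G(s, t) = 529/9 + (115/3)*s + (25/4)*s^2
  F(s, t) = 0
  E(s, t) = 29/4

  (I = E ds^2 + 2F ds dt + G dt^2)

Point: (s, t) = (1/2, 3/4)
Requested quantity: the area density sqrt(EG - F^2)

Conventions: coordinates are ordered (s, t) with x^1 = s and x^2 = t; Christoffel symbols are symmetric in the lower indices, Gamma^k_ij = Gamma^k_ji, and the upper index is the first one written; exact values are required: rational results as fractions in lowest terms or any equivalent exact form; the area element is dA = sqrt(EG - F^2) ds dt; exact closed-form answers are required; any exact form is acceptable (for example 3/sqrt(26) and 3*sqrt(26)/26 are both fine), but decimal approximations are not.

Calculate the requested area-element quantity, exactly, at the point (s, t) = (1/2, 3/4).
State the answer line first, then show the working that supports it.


Answer: sqrt(EG - F^2) = 107*sqrt(29)/24

E = 29/4, F = 0, G = 11449/144; EG - F^2 = 332021/576


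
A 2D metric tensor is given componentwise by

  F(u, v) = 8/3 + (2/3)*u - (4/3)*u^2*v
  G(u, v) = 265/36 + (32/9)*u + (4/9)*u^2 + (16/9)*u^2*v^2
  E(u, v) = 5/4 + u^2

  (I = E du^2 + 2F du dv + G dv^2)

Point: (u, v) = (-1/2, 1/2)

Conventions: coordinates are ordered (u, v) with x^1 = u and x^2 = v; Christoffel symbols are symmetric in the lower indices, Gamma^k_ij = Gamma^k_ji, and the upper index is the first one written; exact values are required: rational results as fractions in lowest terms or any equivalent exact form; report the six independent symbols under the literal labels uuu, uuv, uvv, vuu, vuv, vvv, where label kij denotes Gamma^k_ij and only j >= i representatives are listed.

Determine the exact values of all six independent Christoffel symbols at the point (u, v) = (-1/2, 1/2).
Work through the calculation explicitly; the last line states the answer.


E = 3/2, F = 13/6, G = 209/36 at the point
E_u = -1, E_v = 0, F_u = 4/3, F_v = -1/3, G_u = 8/3, G_v = 4/9
EG - F^2 = 289/72;  g^inv = (72/289) * [[209/36, -13/6], [-13/6, 3/2]]
first-kind symbols [ij,l] = (1/2)(d_i g_jl + d_j g_il - d_l g_ij): [uu,u] = E_u/2 = -1/2, [uu,v] = F_u - E_v/2 = 4/3, [uv,u] = E_v/2 = 0, [uv,v] = G_u/2 = 4/3, [vv,u] = F_v - G_u/2 = -5/3, [vv,v] = G_v/2 = 2/9
Gamma^u_ij = (G*[ij,u] - F*[ij,v])/(EG - F^2), Gamma^v_ij = (E*[ij,v] - F*[ij,u])/(EG - F^2)

Answer: Gamma_uuu = -417/289, Gamma_uuv = -208/289, Gamma_uvv = -2194/867, Gamma_vuu = 222/289, Gamma_vuv = 144/289, Gamma_vvv = 284/289


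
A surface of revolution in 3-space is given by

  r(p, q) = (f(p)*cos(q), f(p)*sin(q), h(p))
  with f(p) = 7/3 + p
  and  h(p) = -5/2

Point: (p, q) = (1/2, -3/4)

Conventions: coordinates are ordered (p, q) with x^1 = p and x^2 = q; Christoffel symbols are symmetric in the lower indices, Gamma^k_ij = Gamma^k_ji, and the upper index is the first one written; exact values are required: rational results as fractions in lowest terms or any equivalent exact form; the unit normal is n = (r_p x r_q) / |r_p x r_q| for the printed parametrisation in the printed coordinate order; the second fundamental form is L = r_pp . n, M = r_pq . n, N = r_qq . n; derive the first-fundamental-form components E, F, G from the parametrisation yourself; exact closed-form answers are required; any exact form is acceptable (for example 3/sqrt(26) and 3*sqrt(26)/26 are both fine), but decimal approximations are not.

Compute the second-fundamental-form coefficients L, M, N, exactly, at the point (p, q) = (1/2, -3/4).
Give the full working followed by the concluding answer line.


f = 17/6, f' = 1, f'' = 0, h' = 0, h'' = 0
E = 1, F = 0, G = 289/36; answer radicand W^2 = 1
unnormalised second-form numerators: l = 0, m = 0, n = 0; L = l/sqrt(1), and similarly M = m/sqrt(W^2), N = n/sqrt(W^2)

Answer: L = 0, M = 0, N = 0


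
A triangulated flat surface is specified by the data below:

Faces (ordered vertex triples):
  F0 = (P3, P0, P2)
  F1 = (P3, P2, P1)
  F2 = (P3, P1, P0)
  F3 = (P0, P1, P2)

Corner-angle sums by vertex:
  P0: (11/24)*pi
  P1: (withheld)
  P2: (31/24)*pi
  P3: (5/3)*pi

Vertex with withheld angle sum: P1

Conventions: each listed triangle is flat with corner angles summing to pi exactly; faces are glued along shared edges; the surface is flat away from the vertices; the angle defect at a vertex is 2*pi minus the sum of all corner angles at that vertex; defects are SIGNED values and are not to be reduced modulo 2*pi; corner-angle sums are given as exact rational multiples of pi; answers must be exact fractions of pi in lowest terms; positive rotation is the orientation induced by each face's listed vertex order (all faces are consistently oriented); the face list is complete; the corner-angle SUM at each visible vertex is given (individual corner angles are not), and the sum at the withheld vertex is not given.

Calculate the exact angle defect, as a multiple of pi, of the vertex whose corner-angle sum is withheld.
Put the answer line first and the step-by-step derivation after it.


Answer: defect(P1) = (17/12)*pi

V = 4, E = 6, F = 4; chi = V - E + F = 2
Gauss-Bonnet: total defect = 2*pi*chi = 4*pi; visible defects sum to (31/12)*pi


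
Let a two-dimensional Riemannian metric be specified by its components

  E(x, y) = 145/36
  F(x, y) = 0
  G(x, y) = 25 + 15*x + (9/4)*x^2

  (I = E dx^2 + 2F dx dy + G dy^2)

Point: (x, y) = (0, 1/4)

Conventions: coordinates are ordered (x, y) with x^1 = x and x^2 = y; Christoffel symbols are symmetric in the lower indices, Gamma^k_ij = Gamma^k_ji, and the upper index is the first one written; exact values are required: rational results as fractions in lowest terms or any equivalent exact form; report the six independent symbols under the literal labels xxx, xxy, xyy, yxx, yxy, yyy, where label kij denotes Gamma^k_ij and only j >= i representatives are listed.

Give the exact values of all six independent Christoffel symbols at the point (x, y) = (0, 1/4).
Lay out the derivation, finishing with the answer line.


E = 145/36, F = 0, G = 25 at the point
E_x = 0, E_y = 0, F_x = 0, F_y = 0, G_x = 15, G_y = 0
EG - F^2 = 3625/36;  g^inv = (36/3625) * [[25, 0], [0, 145/36]]
first-kind symbols [ij,l] = (1/2)(d_i g_jl + d_j g_il - d_l g_ij): [xx,x] = E_x/2 = 0, [xx,y] = F_x - E_y/2 = 0, [xy,x] = E_y/2 = 0, [xy,y] = G_x/2 = 15/2, [yy,x] = F_y - G_x/2 = -15/2, [yy,y] = G_y/2 = 0
Gamma^x_ij = (G*[ij,x] - F*[ij,y])/(EG - F^2), Gamma^y_ij = (E*[ij,y] - F*[ij,x])/(EG - F^2)

Answer: Gamma_xxx = 0, Gamma_xxy = 0, Gamma_xyy = -54/29, Gamma_yxx = 0, Gamma_yxy = 3/10, Gamma_yyy = 0


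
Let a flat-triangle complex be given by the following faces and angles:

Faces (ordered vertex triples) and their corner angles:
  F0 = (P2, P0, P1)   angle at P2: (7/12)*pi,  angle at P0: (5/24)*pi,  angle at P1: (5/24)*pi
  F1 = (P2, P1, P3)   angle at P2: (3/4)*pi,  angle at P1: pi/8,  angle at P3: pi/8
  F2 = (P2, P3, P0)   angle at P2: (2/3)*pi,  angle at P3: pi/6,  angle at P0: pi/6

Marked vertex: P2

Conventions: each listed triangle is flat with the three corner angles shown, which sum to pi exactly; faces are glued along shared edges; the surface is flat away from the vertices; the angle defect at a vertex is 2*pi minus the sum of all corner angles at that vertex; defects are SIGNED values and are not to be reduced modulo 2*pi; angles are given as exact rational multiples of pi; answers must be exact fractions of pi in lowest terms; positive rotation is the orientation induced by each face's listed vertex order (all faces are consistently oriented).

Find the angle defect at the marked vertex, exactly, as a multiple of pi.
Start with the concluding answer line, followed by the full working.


Answer: defect(P2) = 0

Sum of corner angles at P2: 2*pi
defect = 2*pi - 2*pi


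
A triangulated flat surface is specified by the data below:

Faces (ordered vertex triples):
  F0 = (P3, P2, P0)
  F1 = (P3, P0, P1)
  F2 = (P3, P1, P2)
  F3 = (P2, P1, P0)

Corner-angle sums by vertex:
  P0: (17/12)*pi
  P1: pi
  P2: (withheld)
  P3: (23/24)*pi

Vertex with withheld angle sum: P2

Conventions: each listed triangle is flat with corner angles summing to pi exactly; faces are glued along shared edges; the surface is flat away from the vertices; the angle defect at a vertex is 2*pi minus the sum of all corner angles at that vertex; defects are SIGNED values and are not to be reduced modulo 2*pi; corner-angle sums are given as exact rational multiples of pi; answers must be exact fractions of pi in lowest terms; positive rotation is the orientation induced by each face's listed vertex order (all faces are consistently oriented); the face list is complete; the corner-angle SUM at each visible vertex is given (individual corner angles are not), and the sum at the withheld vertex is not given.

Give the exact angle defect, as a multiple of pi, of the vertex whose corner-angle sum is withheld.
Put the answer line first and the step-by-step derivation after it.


Answer: defect(P2) = (11/8)*pi

V = 4, E = 6, F = 4; chi = V - E + F = 2
Gauss-Bonnet: total defect = 2*pi*chi = 4*pi; visible defects sum to (21/8)*pi


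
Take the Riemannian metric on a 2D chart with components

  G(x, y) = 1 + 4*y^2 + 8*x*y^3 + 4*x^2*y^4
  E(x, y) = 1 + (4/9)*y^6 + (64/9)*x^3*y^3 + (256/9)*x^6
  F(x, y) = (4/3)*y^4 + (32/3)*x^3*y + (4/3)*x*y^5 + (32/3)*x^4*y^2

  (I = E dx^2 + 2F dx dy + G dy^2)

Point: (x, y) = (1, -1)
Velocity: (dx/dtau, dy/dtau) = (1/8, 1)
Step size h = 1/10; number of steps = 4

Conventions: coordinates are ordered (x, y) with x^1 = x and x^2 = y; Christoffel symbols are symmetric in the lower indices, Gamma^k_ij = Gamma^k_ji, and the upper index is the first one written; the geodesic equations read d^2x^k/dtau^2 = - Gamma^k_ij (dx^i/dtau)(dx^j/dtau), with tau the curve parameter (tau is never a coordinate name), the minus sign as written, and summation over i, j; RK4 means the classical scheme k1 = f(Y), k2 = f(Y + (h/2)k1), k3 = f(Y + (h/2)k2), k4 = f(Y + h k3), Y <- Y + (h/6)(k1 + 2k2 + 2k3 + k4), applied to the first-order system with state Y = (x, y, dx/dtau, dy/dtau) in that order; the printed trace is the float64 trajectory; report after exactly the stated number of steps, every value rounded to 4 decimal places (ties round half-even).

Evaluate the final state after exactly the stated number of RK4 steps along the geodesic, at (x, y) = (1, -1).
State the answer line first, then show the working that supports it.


Answer: x = 1.0611, y = -0.6003, dx/dtau = 0.1624, dy/dtau = 0.9989

f(Y) = (dx/dtau, dy/dtau, -Gamma^x_ij Y'^i Y'^j, -Gamma^y_ij Y'^i Y'^j) with the Gammas evaluated at the stage position; h = 0.100000; intermediate values shown to 6 dp
step 0: x = 1.0000, y = -1.0000, dx/dtau = 0.1250, dy/dtau = 1.0000
step 1:
  k1: at (x, y) = (1.000000, -1.000000), (dx/dtau, dy/dtau) = (0.125000, 1.000000); Gamma_xxx = 3.278049, Gamma_xxy = 0.409756, Gamma_xyy = -0.409756, Gamma_yxx = 0.000000, Gamma_yxy = 0.000000, Gamma_yyy = 0.000000; k1 = (0.125000, 1.000000, 0.256098, 0.000000)
  k2: at (x, y) = (1.006250, -0.950000), (dx/dtau, dy/dtau) = (0.137805, 1.000000); Gamma_xxx = 3.195718, Gamma_xxy = 0.356052, Gamma_xyy = -0.359751, Gamma_yxx = -0.055023, Gamma_yxy = -0.006130, Gamma_yyy = 0.006194; k2 = (0.137805, 1.000000, 0.200932, -0.003460)
  k3: at (x, y) = (1.006890, -0.950000), (dx/dtau, dy/dtau) = (0.135047, 0.999827); Gamma_xxx = 3.193551, Gamma_xxy = 0.355359, Gamma_xyy = -0.359529, Gamma_yxx = -0.054111, Gamma_yxy = -0.006021, Gamma_yyy = 0.006092; k3 = (0.135047, 0.999827, 0.205199, -0.003477)
  k4: at (x, y) = (1.013505, -0.900017), (dx/dtau, dy/dtau) = (0.145520, 0.999652); Gamma_xxx = 3.119422, Gamma_xxy = 0.307492, Gamma_xyy = -0.312925, Gamma_yxx = -0.097341, Gamma_yxy = -0.009595, Gamma_yyy = 0.009765; k4 = (0.145520, 0.999652, 0.157189, -0.004905)
  Y <- Y + (h/6)(k1 + 2k2 + 2k3 + k4): x = 1.0136, y = -0.9000, dx/dtau = 0.1454, dy/dtau = 0.9997
step 2:
  k1: at (x, y) = (1.013604, -0.900012), (dx/dtau, dy/dtau) = (0.145426, 0.999687); Gamma_xxx = 3.119106, Gamma_xxy = 0.307397, Gamma_xyy = -0.312896, Gamma_yxx = -0.097207, Gamma_yxy = -0.009580, Gamma_yyy = 0.009751; k1 = (0.145426, 0.999687, 0.157356, -0.004904)
  k2: at (x, y) = (1.020875, -0.850027), (dx/dtau, dy/dtau) = (0.153294, 0.999442); Gamma_xxx = 3.051546, Gamma_xxy = 0.264454, Gamma_xyy = -0.269211, Gamma_yxx = -0.130292, Gamma_yxy = -0.011291, Gamma_yyy = 0.011495; k2 = (0.153294, 0.999442, 0.116170, -0.004960)
  k3: at (x, y) = (1.021268, -0.850039), (dx/dtau, dy/dtau) = (0.151234, 0.999439); Gamma_xxx = 3.050411, Gamma_xxy = 0.264160, Gamma_xyy = -0.269157, Gamma_yxx = -0.129742, Gamma_yxy = -0.011235, Gamma_yyy = 0.011448; k3 = (0.151234, 0.999439, 0.119232, -0.005071)
  k4: at (x, y) = (1.028727, -0.800068), (dx/dtau, dy/dtau) = (0.157349, 0.999180); Gamma_xxx = 2.990264, Gamma_xxy = 0.226085, Gamma_xyy = -0.228203, Gamma_yxx = -0.154929, Gamma_yxy = -0.011714, Gamma_yyy = 0.011823; k4 = (0.157349, 0.999180, 0.082703, -0.004285)
  Y <- Y + (h/6)(k1 + 2k2 + 2k3 + k4): x = 1.0288, y = -0.8001, dx/dtau = 0.1573, dy/dtau = 0.9992
step 3:
  k1: at (x, y) = (1.028801, -0.800068), (dx/dtau, dy/dtau) = (0.157274, 0.999200); Gamma_xxx = 2.990062, Gamma_xxy = 0.226038, Gamma_xyy = -0.228196, Gamma_yxx = -0.154832, Gamma_yxy = -0.011705, Gamma_yyy = 0.011816; k1 = (0.157274, 0.999200, 0.082829, -0.004289)
  k2: at (x, y) = (1.036665, -0.750108), (dx/dtau, dy/dtau) = (0.161415, 0.998985); Gamma_xxx = 2.935916, Gamma_xxy = 0.192143, Gamma_xyy = -0.189602, Gamma_yxx = -0.173048, Gamma_yxy = -0.011325, Gamma_yyy = 0.011175; k2 = (0.161415, 0.998985, 0.050756, -0.002992)
  k3: at (x, y) = (1.036872, -0.750118), (dx/dtau, dy/dtau) = (0.159811, 0.999050); Gamma_xxx = 2.935386, Gamma_xxy = 0.192037, Gamma_xyy = -0.189605, Gamma_yxx = -0.172782, Gamma_yxy = -0.011304, Gamma_yyy = 0.011161; k3 = (0.159811, 0.999050, 0.052956, -0.003117)
  k4: at (x, y) = (1.044782, -0.700163), (dx/dtau, dy/dtau) = (0.162569, 0.998888); Gamma_xxx = 2.887479, Gamma_xxy = 0.162097, Gamma_xyy = -0.153106, Gamma_yxx = -0.185456, Gamma_yxy = -0.010411, Gamma_yyy = 0.009834; k4 = (0.162569, 0.998888, 0.023808, -0.001529)
  Y <- Y + (h/6)(k1 + 2k2 + 2k3 + k4): x = 1.0448, y = -0.7002, dx/dtau = 0.1625, dy/dtau = 0.9989
step 4:
  k1: at (x, y) = (1.044839, -0.700165), (dx/dtau, dy/dtau) = (0.162508, 0.998899); Gamma_xxx = 2.887339, Gamma_xxy = 0.162073, Gamma_xyy = -0.153110, Gamma_yxx = -0.185387, Gamma_yxy = -0.010406, Gamma_yyy = 0.009831; k1 = (0.162508, 0.998899, 0.023903, -0.001535)
  k2: at (x, y) = (1.052965, -0.650220), (dx/dtau, dy/dtau) = (0.163703, 0.998822); Gamma_xxx = 2.844515, Gamma_xxy = 0.135585, Gamma_xyy = -0.118438, Gamma_yxx = -0.193025, Gamma_yxy = -0.009201, Gamma_yyy = 0.008037; k2 = (0.163703, 0.998822, -0.002409, 0.000163)
  k3: at (x, y) = (1.053024, -0.650224), (dx/dtau, dy/dtau) = (0.162387, 0.998907); Gamma_xxx = 2.844374, Gamma_xxy = 0.135565, Gamma_xyy = -0.118446, Gamma_yxx = -0.192957, Gamma_yxy = -0.009196, Gamma_yyy = 0.008035; k3 = (0.162387, 0.998907, -0.000798, 0.000054)
  k4: at (x, y) = (1.061078, -0.600274), (dx/dtau, dy/dtau) = (0.162428, 0.998904); Gamma_xxx = 2.806656, Gamma_xxy = 0.112281, Gamma_xyy = -0.085341, Gamma_yxx = -0.196450, Gamma_yxy = -0.007859, Gamma_yyy = 0.005973; k4 = (0.162428, 0.998904, -0.025329, 0.001773)
  Y <- Y + (h/6)(k1 + 2k2 + 2k3 + k4): x = 1.0611, y = -0.6003, dx/dtau = 0.1624, dy/dtau = 0.9989


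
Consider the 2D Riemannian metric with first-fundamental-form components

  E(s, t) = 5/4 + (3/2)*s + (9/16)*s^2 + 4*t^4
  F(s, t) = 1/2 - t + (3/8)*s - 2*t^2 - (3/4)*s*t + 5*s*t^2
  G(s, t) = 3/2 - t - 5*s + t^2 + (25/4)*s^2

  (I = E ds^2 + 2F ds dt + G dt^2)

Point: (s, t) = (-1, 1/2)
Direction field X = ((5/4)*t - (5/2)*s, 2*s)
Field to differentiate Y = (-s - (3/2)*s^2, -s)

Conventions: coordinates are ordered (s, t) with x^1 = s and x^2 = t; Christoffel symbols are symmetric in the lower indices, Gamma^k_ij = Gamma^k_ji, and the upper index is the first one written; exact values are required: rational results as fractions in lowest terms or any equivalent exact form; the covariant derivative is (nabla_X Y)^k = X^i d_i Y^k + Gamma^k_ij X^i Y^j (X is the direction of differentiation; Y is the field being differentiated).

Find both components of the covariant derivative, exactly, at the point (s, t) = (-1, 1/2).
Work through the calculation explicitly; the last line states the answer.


E = 9/16, F = -7/4, G = 25/2 at the point
E_s = 3/8, E_t = 2, F_s = 5/4, F_t = -29/4, G_s = -35/2, G_t = 0
EG - F^2 = 127/32;  g^inv = (32/127) * [[25/2, 7/4], [7/4, 9/16]]
first-kind symbols [ij,l] = (1/2)(d_i g_jl + d_j g_il - d_l g_ij): [ss,s] = E_s/2 = 3/16, [ss,t] = F_s - E_t/2 = 1/4, [st,s] = E_t/2 = 1, [st,t] = G_s/2 = -35/4, [tt,s] = F_t - G_s/2 = 3/2, [tt,t] = G_t/2 = 0
Gamma^s_ij = (G*[ij,s] - F*[ij,t])/(EG - F^2), Gamma^t_ij = (E*[ij,t] - F*[ij,s])/(EG - F^2)
Gamma_sss = 89/127, Gamma_sst = -90/127, Gamma_stt = 600/127, Gamma_tss = 15/127, Gamma_tst = -203/254, Gamma_ttt = 84/127
X = (25/8, -2), Y = (-1/2, 1) at the point

Answer: (nabla_X Y)^s = -14665/2032, (nabla_X Y)^t = -1007/127


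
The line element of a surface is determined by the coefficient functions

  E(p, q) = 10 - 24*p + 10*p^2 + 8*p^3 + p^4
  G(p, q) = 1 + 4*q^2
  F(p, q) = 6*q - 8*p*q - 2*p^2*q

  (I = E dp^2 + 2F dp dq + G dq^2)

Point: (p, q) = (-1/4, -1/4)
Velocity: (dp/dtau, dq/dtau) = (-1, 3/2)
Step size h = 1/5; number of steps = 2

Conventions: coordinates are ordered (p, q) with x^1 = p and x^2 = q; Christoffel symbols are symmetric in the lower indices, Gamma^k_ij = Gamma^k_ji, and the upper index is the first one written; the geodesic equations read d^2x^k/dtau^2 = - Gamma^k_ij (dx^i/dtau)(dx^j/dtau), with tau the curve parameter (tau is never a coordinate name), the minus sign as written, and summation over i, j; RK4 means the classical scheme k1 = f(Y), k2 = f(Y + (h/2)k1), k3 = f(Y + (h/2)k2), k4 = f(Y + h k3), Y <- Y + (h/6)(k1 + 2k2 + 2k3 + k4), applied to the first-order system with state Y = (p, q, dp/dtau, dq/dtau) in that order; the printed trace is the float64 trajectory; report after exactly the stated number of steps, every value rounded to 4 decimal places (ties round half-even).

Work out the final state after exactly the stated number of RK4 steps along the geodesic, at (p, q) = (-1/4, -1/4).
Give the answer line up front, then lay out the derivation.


Answer: p = -0.6687, q = 0.3505, dp/dtau = -1.0937, dq/dtau = 1.4985

f(Y) = (dp/dtau, dq/dtau, -Gamma^p_ij Y'^i Y'^j, -Gamma^q_ij Y'^i Y'^j) with the Gammas evaluated at the stage position; h = 0.200000; intermediate values shown to 6 dp
step 0: p = -0.2500, q = -0.2500, dp/dtau = -1.0000, dq/dtau = 1.5000
step 1:
  k1: at (p, q) = (-0.250000, -0.250000), (dp/dtau, dq/dtau) = (-1.000000, 1.500000); Gamma_ppp = -0.822569, Gamma_ppq = 0.000000, Gamma_pqq = 0.470040, Gamma_qpp = 0.104453, Gamma_qpq = 0.000000, Gamma_qqq = -0.059688; k1 = (-1.000000, 1.500000, -0.235020, 0.029844)
  k2: at (p, q) = (-0.350000, -0.100000), (dp/dtau, dq/dtau) = (-1.023502, 1.502984); Gamma_ppp = -0.729986, Gamma_ppq = 0.000000, Gamma_pqq = 0.442416, Gamma_qpp = 0.034131, Gamma_qpq = 0.000000, Gamma_qqq = -0.020686; k2 = (-1.023502, 1.502984, -0.234699, 0.010974)
  k3: at (p, q) = (-0.352350, -0.099702), (dp/dtau, dq/dtau) = (-1.023470, 1.501097); Gamma_ppp = -0.727779, Gamma_ppq = 0.000000, Gamma_pqq = 0.441707, Gamma_qpp = 0.033865, Gamma_qpq = 0.000000, Gamma_qqq = -0.020554; k3 = (-1.023470, 1.501097, -0.232954, 0.010840)
  k4: at (p, q) = (-0.454694, 0.050219), (dp/dtau, dq/dtau) = (-1.046591, 1.502168); Gamma_ppp = -0.639740, Gamma_ppq = 0.000000, Gamma_pqq = 0.413989, Gamma_qpp = -0.013932, Gamma_qpq = 0.000000, Gamma_qqq = 0.009016; k4 = (-1.046591, 1.502168, -0.233430, -0.005084)
  Y <- Y + (h/6)(k1 + 2k2 + 2k3 + k4): p = -0.4547, q = 0.0503, dp/dtau = -1.0468, dq/dtau = 1.5023
step 2:
  k1: at (p, q) = (-0.454684, 0.050344), (dp/dtau, dq/dtau) = (-1.046792, 1.502280); Gamma_ppp = -0.639747, Gamma_ppq = 0.000000, Gamma_pqq = 0.413991, Gamma_qpp = -0.013967, Gamma_qpq = 0.000000, Gamma_qqq = 0.009038; k1 = (-1.046792, 1.502280, -0.233296, -0.005093)
  k2: at (p, q) = (-0.559364, 0.200572), (dp/dtau, dq/dtau) = (-1.070121, 1.501770); Gamma_ppp = -0.558353, Gamma_ppq = 0.000000, Gamma_pqq = 0.387574, Gamma_qpp = -0.045482, Gamma_qpq = 0.000000, Gamma_qqq = 0.031571; k2 = (-1.070121, 1.501770, -0.234697, -0.019118)
  k3: at (p, q) = (-0.561697, 0.200521), (dp/dtau, dq/dtau) = (-1.070262, 1.500368); Gamma_ppp = -0.556761, Gamma_ppq = 0.000000, Gamma_pqq = 0.387095, Gamma_qpp = -0.045279, Gamma_qpq = 0.000000, Gamma_qqq = 0.031481; k3 = (-1.070262, 1.500368, -0.233645, -0.019001)
  k4: at (p, q) = (-0.668737, 0.350418), (dp/dtau, dq/dtau) = (-1.093521, 1.498479); Gamma_ppp = -0.482956, Gamma_ppq = 0.000000, Gamma_pqq = 0.362780, Gamma_qpp = -0.064746, Gamma_qpq = 0.000000, Gamma_qqq = 0.048635; k4 = (-1.093521, 1.498479, -0.237088, -0.031784)
  Y <- Y + (h/6)(k1 + 2k2 + 2k3 + k4): p = -0.6687, q = 0.3505, dp/dtau = -1.0937, dq/dtau = 1.4985


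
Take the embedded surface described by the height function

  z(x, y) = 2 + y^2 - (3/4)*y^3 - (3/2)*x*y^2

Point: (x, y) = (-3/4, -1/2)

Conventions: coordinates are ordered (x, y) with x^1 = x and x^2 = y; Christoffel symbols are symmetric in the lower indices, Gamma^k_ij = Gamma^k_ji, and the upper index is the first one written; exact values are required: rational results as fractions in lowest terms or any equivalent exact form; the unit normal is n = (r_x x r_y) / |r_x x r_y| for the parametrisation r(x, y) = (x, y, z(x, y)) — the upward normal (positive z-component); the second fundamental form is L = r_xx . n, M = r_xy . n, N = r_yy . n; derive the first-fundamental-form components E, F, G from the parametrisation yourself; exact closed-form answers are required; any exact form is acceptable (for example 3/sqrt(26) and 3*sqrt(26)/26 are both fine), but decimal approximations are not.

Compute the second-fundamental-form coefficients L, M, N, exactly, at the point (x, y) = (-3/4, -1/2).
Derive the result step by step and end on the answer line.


z_x = -3/8, z_y = -43/16, z_xx = 0, z_xy = 3/2, z_yy = 13/2
E = 73/64, F = 129/128, G = 2105/256; answer radicand W^2 = 2141/256
unnormalised second-form numerators: l = 0, m = 3/2, n = 13/2; L = l/sqrt(2141/256), and similarly M = m/sqrt(W^2), N = n/sqrt(W^2)

Answer: L = 0, M = 24*sqrt(2141)/2141, N = 104*sqrt(2141)/2141


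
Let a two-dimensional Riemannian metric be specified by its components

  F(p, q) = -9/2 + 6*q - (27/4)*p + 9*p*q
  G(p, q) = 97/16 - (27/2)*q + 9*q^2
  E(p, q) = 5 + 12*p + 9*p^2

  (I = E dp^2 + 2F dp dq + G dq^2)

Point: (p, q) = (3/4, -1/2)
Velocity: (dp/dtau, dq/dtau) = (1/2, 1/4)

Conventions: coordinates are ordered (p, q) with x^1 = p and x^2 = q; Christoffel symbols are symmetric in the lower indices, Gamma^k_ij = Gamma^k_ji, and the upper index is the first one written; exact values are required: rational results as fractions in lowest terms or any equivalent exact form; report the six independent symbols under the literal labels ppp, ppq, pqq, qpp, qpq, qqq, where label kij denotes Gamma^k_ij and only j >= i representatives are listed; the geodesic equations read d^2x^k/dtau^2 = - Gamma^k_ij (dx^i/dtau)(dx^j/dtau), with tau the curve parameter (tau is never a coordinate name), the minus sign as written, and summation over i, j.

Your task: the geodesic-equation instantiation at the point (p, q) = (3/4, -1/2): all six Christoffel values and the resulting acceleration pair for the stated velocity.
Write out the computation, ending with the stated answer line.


E = 305/16, F = -255/16, G = 241/16 at the point
E_p = 51/2, E_q = 0, F_p = -45/4, F_q = 51/4, G_p = 0, G_q = -45/2
EG - F^2 = 265/8;  g^inv = (8/265) * [[241/16, 255/16], [255/16, 305/16]]
first-kind symbols [ij,l] = (1/2)(d_i g_jl + d_j g_il - d_l g_ij): [pp,p] = E_p/2 = 51/4, [pp,q] = F_p - E_q/2 = -45/4, [pq,p] = E_q/2 = 0, [pq,q] = G_p/2 = 0, [qq,p] = F_q - G_p/2 = 51/4, [qq,q] = G_q/2 = -45/4
Gamma^p_ij = (G*[ij,p] - F*[ij,q])/(EG - F^2), Gamma^q_ij = (E*[ij,q] - F*[ij,p])/(EG - F^2)
Gamma_ppp = 102/265, Gamma_ppq = 0, Gamma_pqq = 102/265, Gamma_qpp = -18/53, Gamma_qpq = 0, Gamma_qqq = -18/53
d^2p/dtau^2 = -(Gamma_ppp*(1/2)^2 + 2*Gamma_ppq*(1/2)*(1/4) + Gamma_pqq*(1/4)^2) = -51/424
d^2q/dtau^2 = -(Gamma_qpp*(1/2)^2 + 2*Gamma_qpq*(1/2)*(1/4) + Gamma_qqq*(1/4)^2) = 45/424

Answer: Gamma_ppp = 102/265, Gamma_ppq = 0, Gamma_pqq = 102/265, Gamma_qpp = -18/53, Gamma_qpq = 0, Gamma_qqq = -18/53; accelerations (d^2p/dtau^2, d^2q/dtau^2) = (-51/424, 45/424)


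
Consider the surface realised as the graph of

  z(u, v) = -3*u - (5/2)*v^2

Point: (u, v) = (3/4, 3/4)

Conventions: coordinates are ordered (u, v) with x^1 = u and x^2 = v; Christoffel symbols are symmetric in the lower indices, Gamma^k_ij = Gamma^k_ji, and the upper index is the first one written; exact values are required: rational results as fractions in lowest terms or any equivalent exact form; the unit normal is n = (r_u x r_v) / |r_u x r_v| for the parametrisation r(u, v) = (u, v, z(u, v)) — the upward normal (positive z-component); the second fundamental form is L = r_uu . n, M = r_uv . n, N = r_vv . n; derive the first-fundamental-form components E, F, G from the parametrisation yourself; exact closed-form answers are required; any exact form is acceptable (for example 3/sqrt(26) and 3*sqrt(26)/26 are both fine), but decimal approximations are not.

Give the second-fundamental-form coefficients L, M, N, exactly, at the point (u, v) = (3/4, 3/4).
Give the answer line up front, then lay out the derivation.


Answer: L = 0, M = 0, N = -4*sqrt(385)/77

z_u = -3, z_v = -15/4, z_uu = 0, z_uv = 0, z_vv = -5
E = 10, F = 45/4, G = 241/16; answer radicand W^2 = 385/16
unnormalised second-form numerators: l = 0, m = 0, n = -5; L = l/sqrt(385/16), and similarly M = m/sqrt(W^2), N = n/sqrt(W^2)


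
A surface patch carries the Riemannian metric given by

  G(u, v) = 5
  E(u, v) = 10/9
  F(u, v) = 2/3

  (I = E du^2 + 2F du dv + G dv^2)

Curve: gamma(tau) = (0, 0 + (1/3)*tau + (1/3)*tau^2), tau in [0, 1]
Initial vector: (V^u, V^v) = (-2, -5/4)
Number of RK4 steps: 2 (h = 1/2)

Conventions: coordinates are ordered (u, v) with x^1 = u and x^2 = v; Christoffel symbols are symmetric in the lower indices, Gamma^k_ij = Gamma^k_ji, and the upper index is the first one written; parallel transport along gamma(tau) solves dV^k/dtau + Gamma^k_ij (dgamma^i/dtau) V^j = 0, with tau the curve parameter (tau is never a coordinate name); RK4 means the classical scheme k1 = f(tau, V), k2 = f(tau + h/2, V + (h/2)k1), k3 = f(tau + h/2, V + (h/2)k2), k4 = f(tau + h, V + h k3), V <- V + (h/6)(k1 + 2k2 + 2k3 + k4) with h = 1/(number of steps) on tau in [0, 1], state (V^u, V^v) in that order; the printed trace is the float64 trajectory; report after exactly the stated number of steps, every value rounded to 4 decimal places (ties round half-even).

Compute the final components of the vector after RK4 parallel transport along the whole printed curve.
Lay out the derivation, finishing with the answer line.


gamma'(tau) = (0, 1/3 + (2/3)*tau); f(tau, V)^k = -Gamma^k_ij(gamma(tau)) gamma'^i(tau) V^j; h = 1/2; intermediate values shown to 6 dp
curve data and Christoffel symbols at the stage parameters:
  tau = 0.000000: gamma = (0.000000, 0.000000), gamma' = (0.000000, 0.333333); Gamma_uuu = 0.000000, Gamma_uuv = 0.000000, Gamma_uvv = 0.000000, Gamma_vuu = 0.000000, Gamma_vuv = 0.000000, Gamma_vvv = 0.000000
  tau = 0.250000: gamma = (0.000000, 0.104167), gamma' = (0.000000, 0.500000); Gamma_uuu = 0.000000, Gamma_uuv = 0.000000, Gamma_uvv = 0.000000, Gamma_vuu = 0.000000, Gamma_vuv = 0.000000, Gamma_vvv = 0.000000
  tau = 0.500000: gamma = (0.000000, 0.250000), gamma' = (0.000000, 0.666667); Gamma_uuu = 0.000000, Gamma_uuv = 0.000000, Gamma_uvv = 0.000000, Gamma_vuu = 0.000000, Gamma_vuv = 0.000000, Gamma_vvv = 0.000000
  tau = 0.750000: gamma = (0.000000, 0.437500), gamma' = (0.000000, 0.833333); Gamma_uuu = 0.000000, Gamma_uuv = 0.000000, Gamma_uvv = 0.000000, Gamma_vuu = 0.000000, Gamma_vuv = 0.000000, Gamma_vvv = 0.000000
  tau = 1.000000: gamma = (0.000000, 0.666667), gamma' = (0.000000, 1.000000); Gamma_uuu = 0.000000, Gamma_uuv = 0.000000, Gamma_uvv = 0.000000, Gamma_vuu = 0.000000, Gamma_vuv = 0.000000, Gamma_vvv = 0.000000
step 0: V^u = -2.0000, V^v = -1.2500
step 1: k1 = (0.000000, 0.000000), k2 = (0.000000, 0.000000), k3 = (0.000000, 0.000000), k4 = (0.000000, 0.000000); V <- V + (h/6)(k1 + 2k2 + 2k3 + k4): V^u = -2.0000, V^v = -1.2500
step 2: k1 = (0.000000, 0.000000), k2 = (0.000000, 0.000000), k3 = (0.000000, 0.000000), k4 = (0.000000, 0.000000); V <- V + (h/6)(k1 + 2k2 + 2k3 + k4): V^u = -2.0000, V^v = -1.2500

Answer: V^u = -2.0000, V^v = -1.2500


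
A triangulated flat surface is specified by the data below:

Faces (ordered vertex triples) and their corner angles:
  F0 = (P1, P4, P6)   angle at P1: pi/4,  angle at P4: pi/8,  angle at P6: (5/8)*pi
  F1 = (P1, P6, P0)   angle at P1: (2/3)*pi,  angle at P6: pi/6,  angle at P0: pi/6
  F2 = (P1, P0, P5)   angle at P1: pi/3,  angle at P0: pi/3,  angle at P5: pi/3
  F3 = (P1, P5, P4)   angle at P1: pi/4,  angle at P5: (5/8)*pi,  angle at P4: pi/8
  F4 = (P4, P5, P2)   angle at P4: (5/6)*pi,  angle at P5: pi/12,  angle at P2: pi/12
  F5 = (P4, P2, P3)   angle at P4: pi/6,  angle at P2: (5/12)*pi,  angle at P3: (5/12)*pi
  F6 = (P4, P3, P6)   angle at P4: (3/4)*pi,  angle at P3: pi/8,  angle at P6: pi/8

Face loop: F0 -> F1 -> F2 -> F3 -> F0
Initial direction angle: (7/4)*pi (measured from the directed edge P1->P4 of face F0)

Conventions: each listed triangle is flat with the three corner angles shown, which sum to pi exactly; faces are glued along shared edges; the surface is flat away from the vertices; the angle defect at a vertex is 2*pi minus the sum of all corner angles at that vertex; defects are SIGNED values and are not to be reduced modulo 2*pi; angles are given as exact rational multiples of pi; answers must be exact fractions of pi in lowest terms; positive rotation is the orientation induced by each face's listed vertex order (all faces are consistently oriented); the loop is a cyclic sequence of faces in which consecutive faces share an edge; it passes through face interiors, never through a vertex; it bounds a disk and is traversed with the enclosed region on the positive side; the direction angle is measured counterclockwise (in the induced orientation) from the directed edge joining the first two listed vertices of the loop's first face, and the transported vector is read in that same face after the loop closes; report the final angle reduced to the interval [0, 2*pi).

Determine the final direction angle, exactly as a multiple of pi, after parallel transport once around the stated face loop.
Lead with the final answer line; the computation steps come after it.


Answer: final direction angle = pi/4

enclosed vertex P1: corner angles sum to (3/2)*pi, defect = 2*pi - (3/2)*pi = pi/2
the rotation equals the total enclosed defect, so the final angle is initial + defects (mod 2*pi)
final angle = (7/4)*pi + pi/2 = pi/4 (mod 2*pi)


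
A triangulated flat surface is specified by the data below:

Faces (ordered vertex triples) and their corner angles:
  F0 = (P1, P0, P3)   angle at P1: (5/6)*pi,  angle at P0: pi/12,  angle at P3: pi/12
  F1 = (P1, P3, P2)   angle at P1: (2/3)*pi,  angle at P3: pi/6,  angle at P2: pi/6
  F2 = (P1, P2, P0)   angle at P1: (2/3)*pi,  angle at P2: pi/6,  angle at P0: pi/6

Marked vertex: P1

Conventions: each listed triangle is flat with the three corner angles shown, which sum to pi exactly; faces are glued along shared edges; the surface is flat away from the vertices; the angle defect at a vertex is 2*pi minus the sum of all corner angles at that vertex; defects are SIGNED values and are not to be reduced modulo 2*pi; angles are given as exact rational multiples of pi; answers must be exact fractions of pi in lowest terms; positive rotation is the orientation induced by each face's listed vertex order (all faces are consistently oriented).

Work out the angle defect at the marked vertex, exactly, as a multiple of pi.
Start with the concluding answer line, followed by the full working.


Answer: defect(P1) = -pi/6

Sum of corner angles at P1: (13/6)*pi
defect = 2*pi - (13/6)*pi


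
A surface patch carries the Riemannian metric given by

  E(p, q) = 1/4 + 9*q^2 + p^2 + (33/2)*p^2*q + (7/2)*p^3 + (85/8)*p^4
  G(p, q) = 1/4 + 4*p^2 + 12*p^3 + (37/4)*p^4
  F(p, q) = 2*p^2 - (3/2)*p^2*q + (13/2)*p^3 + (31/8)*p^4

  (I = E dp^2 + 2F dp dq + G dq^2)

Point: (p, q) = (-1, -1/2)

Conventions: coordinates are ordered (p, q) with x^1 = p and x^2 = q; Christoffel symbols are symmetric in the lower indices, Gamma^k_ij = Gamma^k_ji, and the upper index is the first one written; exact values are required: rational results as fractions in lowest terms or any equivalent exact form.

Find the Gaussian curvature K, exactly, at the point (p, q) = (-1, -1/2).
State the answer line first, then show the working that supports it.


Answer: K = 25312/51529

E = 19/8, F = 1/8, G = 3/2, EG - F^2 = 227/64 at the point
E_p = -35/2, E_q = 15/2, F_p = -3/2, F_q = -3/2, G_p = -9, G_q = 0
E_qq = 18, F_pq = 3, G_pp = 47
Using the Brioschi determinant formula for K from the metric derivatives:
M1 = [[-E_qq/2 + F_pq - G_pp/2, E_p/2, F_p - E_q/2], [F_q - G_p/2, E, F], [G_q/2, F, G]] = [[-59/2, -35/4, -21/4], [3, 19/8, 1/8], [0, 1/8, 3/2]]; det M1 = -8605/128
M2 = [[0, E_q/2, G_p/2], [E_q/2, E, F], [G_p/2, F, G]] = [[0, 15/4, -9/2], [15/4, 19/8, 1/8], [-9/2, 1/8, 3/2]]; det M2 = -2349/32
det M1 - det M2 = 791/128; K = 791/128 / (227/64)^2 = 25312/51529


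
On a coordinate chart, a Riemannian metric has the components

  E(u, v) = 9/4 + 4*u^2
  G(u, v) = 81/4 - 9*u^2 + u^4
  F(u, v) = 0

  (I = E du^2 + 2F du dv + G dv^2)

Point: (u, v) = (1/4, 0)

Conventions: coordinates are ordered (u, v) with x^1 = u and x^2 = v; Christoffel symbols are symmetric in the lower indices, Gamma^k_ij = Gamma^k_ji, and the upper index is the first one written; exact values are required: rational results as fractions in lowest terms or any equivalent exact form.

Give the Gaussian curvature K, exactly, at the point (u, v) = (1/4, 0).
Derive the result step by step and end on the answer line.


E = 5/2, F = 0, G = 5041/256, EG - F^2 = 25205/512 at the point
E_u = 2, E_v = 0, F_u = 0, F_v = 0, G_u = -71/16, G_v = 0
E_vv = 0, F_uv = 0, G_uu = -69/4
Apply the Brioschi formula K = (det M1 - det M2)/(EG - F^2)^2 over the derivative matrices of E, F, G.
M1 = [[-E_vv/2 + F_uv - G_uu/2, E_u/2, F_u - E_v/2], [F_v - G_u/2, E, F], [G_v/2, F, G]] = [[69/8, 1, 0], [71/32, 5/2, 0], [0, 0, 5041/256]]; det M1 = 3120379/8192
M2 = [[0, E_v/2, G_u/2], [E_v/2, E, F], [G_u/2, F, G]] = [[0, 0, -71/32], [0, 5/2, 0], [-71/32, 0, 5041/256]]; det M2 = -25205/2048
det M1 - det M2 = 3221199/8192; K = 3221199/8192 / (25205/512)^2 = 288/1775

Answer: K = 288/1775


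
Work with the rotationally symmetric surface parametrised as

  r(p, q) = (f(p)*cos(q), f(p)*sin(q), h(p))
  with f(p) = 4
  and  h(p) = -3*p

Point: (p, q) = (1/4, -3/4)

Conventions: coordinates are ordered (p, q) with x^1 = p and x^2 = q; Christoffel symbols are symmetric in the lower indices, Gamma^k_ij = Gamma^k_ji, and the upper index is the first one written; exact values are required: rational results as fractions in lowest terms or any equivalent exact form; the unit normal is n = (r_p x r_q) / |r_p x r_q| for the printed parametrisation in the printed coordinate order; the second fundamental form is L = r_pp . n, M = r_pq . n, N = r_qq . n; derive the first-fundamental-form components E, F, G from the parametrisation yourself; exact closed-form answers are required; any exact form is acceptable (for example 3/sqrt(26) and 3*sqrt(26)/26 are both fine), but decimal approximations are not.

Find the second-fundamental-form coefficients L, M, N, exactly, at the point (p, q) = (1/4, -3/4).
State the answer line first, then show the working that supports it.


Answer: L = 0, M = 0, N = -4

f = 4, f' = 0, f'' = 0, h' = -3, h'' = 0
E = 9, F = 0, G = 16; answer radicand W^2 = 9
unnormalised second-form numerators: l = 0, m = 0, n = -12; L = l/sqrt(9), and similarly M = m/sqrt(W^2), N = n/sqrt(W^2)


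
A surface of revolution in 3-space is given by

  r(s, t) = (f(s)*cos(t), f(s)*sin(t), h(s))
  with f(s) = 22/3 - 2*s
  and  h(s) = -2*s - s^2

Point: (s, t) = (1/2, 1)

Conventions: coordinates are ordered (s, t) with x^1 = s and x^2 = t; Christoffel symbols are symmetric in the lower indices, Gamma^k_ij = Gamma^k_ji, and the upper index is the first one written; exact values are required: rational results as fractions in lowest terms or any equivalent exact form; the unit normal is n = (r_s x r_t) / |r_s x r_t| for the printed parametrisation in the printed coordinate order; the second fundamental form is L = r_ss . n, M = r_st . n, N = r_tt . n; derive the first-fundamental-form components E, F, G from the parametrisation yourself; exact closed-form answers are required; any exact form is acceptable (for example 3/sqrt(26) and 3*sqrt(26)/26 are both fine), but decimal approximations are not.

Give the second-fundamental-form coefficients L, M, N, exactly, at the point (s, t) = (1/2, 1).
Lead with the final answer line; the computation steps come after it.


Answer: L = 4*sqrt(13)/13, M = 0, N = -19*sqrt(13)/13

f = 19/3, f' = -2, f'' = 0, h' = -3, h'' = -2
E = 13, F = 0, G = 361/9; answer radicand W^2 = 13
unnormalised second-form numerators: l = 4, m = 0, n = -19; L = l/sqrt(13), and similarly M = m/sqrt(W^2), N = n/sqrt(W^2)


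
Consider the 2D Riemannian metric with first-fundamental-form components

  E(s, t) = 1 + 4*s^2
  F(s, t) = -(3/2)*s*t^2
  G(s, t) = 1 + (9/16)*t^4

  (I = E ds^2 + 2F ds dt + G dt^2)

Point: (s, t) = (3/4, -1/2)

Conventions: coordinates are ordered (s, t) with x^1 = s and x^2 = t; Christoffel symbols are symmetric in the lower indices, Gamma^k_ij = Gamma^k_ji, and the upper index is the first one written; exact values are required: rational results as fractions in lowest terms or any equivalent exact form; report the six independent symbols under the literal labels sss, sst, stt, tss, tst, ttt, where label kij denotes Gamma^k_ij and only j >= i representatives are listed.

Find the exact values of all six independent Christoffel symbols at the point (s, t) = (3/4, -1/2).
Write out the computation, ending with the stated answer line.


E = 13/4, F = -9/32, G = 265/256 at the point
E_s = 6, E_t = 0, F_s = -3/8, F_t = 9/8, G_s = 0, G_t = -9/32
EG - F^2 = 841/256;  g^inv = (256/841) * [[265/256, 9/32], [9/32, 13/4]]
first-kind symbols [ij,l] = (1/2)(d_i g_jl + d_j g_il - d_l g_ij): [ss,s] = E_s/2 = 3, [ss,t] = F_s - E_t/2 = -3/8, [st,s] = E_t/2 = 0, [st,t] = G_s/2 = 0, [tt,s] = F_t - G_s/2 = 9/8, [tt,t] = G_t/2 = -9/64
Gamma^s_ij = (G*[ij,s] - F*[ij,t])/(EG - F^2), Gamma^t_ij = (E*[ij,t] - F*[ij,s])/(EG - F^2)

Answer: Gamma_sss = 768/841, Gamma_sst = 0, Gamma_stt = 288/841, Gamma_tss = -96/841, Gamma_tst = 0, Gamma_ttt = -36/841
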